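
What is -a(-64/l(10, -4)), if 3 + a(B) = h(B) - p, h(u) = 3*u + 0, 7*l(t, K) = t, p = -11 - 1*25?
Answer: 507/5 ≈ 101.40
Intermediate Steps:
p = -36 (p = -11 - 25 = -36)
l(t, K) = t/7
h(u) = 3*u
a(B) = 33 + 3*B (a(B) = -3 + (3*B - 1*(-36)) = -3 + (3*B + 36) = -3 + (36 + 3*B) = 33 + 3*B)
-a(-64/l(10, -4)) = -(33 + 3*(-64/((⅐)*10))) = -(33 + 3*(-64/10/7)) = -(33 + 3*(-64*7/10)) = -(33 + 3*(-224/5)) = -(33 - 672/5) = -1*(-507/5) = 507/5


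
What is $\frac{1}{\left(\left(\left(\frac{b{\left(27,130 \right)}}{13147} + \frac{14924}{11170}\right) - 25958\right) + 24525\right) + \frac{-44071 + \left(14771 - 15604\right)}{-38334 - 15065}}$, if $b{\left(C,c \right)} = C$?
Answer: $- \frac{3920874707005}{5610069684451794} \approx -0.0006989$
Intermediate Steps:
$\frac{1}{\left(\left(\left(\frac{b{\left(27,130 \right)}}{13147} + \frac{14924}{11170}\right) - 25958\right) + 24525\right) + \frac{-44071 + \left(14771 - 15604\right)}{-38334 - 15065}} = \frac{1}{\left(\left(\left(\frac{27}{13147} + \frac{14924}{11170}\right) - 25958\right) + 24525\right) + \frac{-44071 + \left(14771 - 15604\right)}{-38334 - 15065}} = \frac{1}{\left(\left(\left(27 \cdot \frac{1}{13147} + 14924 \cdot \frac{1}{11170}\right) - 25958\right) + 24525\right) + \frac{-44071 + \left(14771 - 15604\right)}{-53399}} = \frac{1}{\left(\left(\left(\frac{27}{13147} + \frac{7462}{5585}\right) - 25958\right) + 24525\right) + \left(-44071 - 833\right) \left(- \frac{1}{53399}\right)} = \frac{1}{\left(\left(\frac{98253709}{73425995} - 25958\right) + 24525\right) - - \frac{44904}{53399}} = \frac{1}{\left(- \frac{1905893724501}{73425995} + 24525\right) + \frac{44904}{53399}} = \frac{1}{- \frac{105121197126}{73425995} + \frac{44904}{53399}} = \frac{1}{- \frac{5610069684451794}{3920874707005}} = - \frac{3920874707005}{5610069684451794}$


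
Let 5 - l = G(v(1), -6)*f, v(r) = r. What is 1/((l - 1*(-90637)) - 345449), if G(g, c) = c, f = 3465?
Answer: -1/234017 ≈ -4.2732e-6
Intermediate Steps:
l = 20795 (l = 5 - (-6)*3465 = 5 - 1*(-20790) = 5 + 20790 = 20795)
1/((l - 1*(-90637)) - 345449) = 1/((20795 - 1*(-90637)) - 345449) = 1/((20795 + 90637) - 345449) = 1/(111432 - 345449) = 1/(-234017) = -1/234017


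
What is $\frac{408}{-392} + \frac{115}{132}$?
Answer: $- \frac{1097}{6468} \approx -0.1696$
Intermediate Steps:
$\frac{408}{-392} + \frac{115}{132} = 408 \left(- \frac{1}{392}\right) + 115 \cdot \frac{1}{132} = - \frac{51}{49} + \frac{115}{132} = - \frac{1097}{6468}$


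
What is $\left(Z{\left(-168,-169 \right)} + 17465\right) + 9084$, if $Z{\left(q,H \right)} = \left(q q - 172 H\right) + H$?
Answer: $83672$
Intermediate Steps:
$Z{\left(q,H \right)} = q^{2} - 171 H$ ($Z{\left(q,H \right)} = \left(q^{2} - 172 H\right) + H = q^{2} - 171 H$)
$\left(Z{\left(-168,-169 \right)} + 17465\right) + 9084 = \left(\left(\left(-168\right)^{2} - -28899\right) + 17465\right) + 9084 = \left(\left(28224 + 28899\right) + 17465\right) + 9084 = \left(57123 + 17465\right) + 9084 = 74588 + 9084 = 83672$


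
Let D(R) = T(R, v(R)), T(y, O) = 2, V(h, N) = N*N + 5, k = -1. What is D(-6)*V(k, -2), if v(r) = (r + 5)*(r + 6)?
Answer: 18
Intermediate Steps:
v(r) = (5 + r)*(6 + r)
V(h, N) = 5 + N**2 (V(h, N) = N**2 + 5 = 5 + N**2)
D(R) = 2
D(-6)*V(k, -2) = 2*(5 + (-2)**2) = 2*(5 + 4) = 2*9 = 18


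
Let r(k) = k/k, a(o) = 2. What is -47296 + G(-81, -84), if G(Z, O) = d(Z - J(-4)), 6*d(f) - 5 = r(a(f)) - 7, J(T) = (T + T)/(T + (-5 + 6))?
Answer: -283777/6 ≈ -47296.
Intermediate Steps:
r(k) = 1
J(T) = 2*T/(1 + T) (J(T) = (2*T)/(T + 1) = (2*T)/(1 + T) = 2*T/(1 + T))
d(f) = -⅙ (d(f) = ⅚ + (1 - 7)/6 = ⅚ + (⅙)*(-6) = ⅚ - 1 = -⅙)
G(Z, O) = -⅙
-47296 + G(-81, -84) = -47296 - ⅙ = -283777/6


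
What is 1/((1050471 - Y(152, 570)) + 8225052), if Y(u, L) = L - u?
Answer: 1/9275105 ≈ 1.0782e-7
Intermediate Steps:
1/((1050471 - Y(152, 570)) + 8225052) = 1/((1050471 - (570 - 1*152)) + 8225052) = 1/((1050471 - (570 - 152)) + 8225052) = 1/((1050471 - 1*418) + 8225052) = 1/((1050471 - 418) + 8225052) = 1/(1050053 + 8225052) = 1/9275105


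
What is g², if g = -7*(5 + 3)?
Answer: 3136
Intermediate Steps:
g = -56 (g = -7*8 = -56)
g² = (-56)² = 3136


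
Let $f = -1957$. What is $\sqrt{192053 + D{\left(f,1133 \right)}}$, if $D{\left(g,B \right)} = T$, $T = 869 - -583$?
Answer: $13 \sqrt{1145} \approx 439.89$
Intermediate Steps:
$T = 1452$ ($T = 869 + 583 = 1452$)
$D{\left(g,B \right)} = 1452$
$\sqrt{192053 + D{\left(f,1133 \right)}} = \sqrt{192053 + 1452} = \sqrt{193505} = 13 \sqrt{1145}$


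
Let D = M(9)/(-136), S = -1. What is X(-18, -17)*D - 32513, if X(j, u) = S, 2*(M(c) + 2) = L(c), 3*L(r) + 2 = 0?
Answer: -13265311/408 ≈ -32513.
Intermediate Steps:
L(r) = -⅔ (L(r) = -⅔ + (⅓)*0 = -⅔ + 0 = -⅔)
M(c) = -7/3 (M(c) = -2 + (½)*(-⅔) = -2 - ⅓ = -7/3)
X(j, u) = -1
D = 7/408 (D = -7/3/(-136) = -7/3*(-1/136) = 7/408 ≈ 0.017157)
X(-18, -17)*D - 32513 = -1*7/408 - 32513 = -7/408 - 32513 = -13265311/408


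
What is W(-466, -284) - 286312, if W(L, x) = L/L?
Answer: -286311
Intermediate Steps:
W(L, x) = 1
W(-466, -284) - 286312 = 1 - 286312 = -286311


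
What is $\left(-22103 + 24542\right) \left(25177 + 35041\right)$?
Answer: $146871702$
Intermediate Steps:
$\left(-22103 + 24542\right) \left(25177 + 35041\right) = 2439 \cdot 60218 = 146871702$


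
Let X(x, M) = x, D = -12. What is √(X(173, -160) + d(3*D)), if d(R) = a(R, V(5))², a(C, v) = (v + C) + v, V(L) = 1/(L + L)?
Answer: √36366/5 ≈ 38.140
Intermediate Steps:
V(L) = 1/(2*L)
a(C, v) = C + 2*v (a(C, v) = (C + v) + v = C + 2*v)
d(R) = (⅕ + R)² (d(R) = (R + 2*((½)/5))² = (R + 2*((½)*(⅕)))² = (R + 2*(⅒))² = (R + ⅕)² = (⅕ + R)²)
√(X(173, -160) + d(3*D)) = √(173 + (1 + 5*(3*(-12)))²/25) = √(173 + (1 + 5*(-36))²/25) = √(173 + (1 - 180)²/25) = √(173 + (1/25)*(-179)²) = √(173 + (1/25)*32041) = √(173 + 32041/25) = √(36366/25) = √36366/5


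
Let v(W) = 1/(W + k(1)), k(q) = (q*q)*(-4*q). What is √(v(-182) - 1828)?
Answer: I*√63241674/186 ≈ 42.755*I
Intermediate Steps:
k(q) = -4*q³ (k(q) = q²*(-4*q) = -4*q³)
v(W) = 1/(-4 + W) (v(W) = 1/(W - 4*1³) = 1/(W - 4*1) = 1/(W - 4) = 1/(-4 + W))
√(v(-182) - 1828) = √(1/(-4 - 182) - 1828) = √(1/(-186) - 1828) = √(-1/186 - 1828) = √(-340009/186) = I*√63241674/186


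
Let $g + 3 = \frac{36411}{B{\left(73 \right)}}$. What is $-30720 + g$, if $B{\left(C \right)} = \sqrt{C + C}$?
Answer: $-30723 + \frac{36411 \sqrt{146}}{146} \approx -27710.0$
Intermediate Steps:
$B{\left(C \right)} = \sqrt{2} \sqrt{C}$ ($B{\left(C \right)} = \sqrt{2 C} = \sqrt{2} \sqrt{C}$)
$g = -3 + \frac{36411 \sqrt{146}}{146}$ ($g = -3 + \frac{36411}{\sqrt{2} \sqrt{73}} = -3 + \frac{36411}{\sqrt{146}} = -3 + 36411 \frac{\sqrt{146}}{146} = -3 + \frac{36411 \sqrt{146}}{146} \approx 3010.4$)
$-30720 + g = -30720 - \left(3 - \frac{36411 \sqrt{146}}{146}\right) = -30723 + \frac{36411 \sqrt{146}}{146}$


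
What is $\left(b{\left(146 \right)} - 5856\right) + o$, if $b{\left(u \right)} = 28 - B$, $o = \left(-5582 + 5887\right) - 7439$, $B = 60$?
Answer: $-13022$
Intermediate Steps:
$o = -7134$ ($o = 305 - 7439 = -7134$)
$b{\left(u \right)} = -32$ ($b{\left(u \right)} = 28 - 60 = -32$)
$\left(b{\left(146 \right)} - 5856\right) + o = \left(-32 - 5856\right) - 7134 = -5888 - 7134 = -13022$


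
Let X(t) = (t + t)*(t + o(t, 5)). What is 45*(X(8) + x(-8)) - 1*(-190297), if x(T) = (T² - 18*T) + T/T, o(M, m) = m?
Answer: 209062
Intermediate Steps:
X(t) = 2*t*(5 + t) (X(t) = (t + t)*(t + 5) = (2*t)*(5 + t) = 2*t*(5 + t))
x(T) = 1 + T² - 18*T (x(T) = (T² - 18*T) + 1 = 1 + T² - 18*T)
45*(X(8) + x(-8)) - 1*(-190297) = 45*(2*8*(5 + 8) + (1 + (-8)² - 18*(-8))) - 1*(-190297) = 45*(2*8*13 + (1 + 64 + 144)) + 190297 = 45*(208 + 209) + 190297 = 45*417 + 190297 = 18765 + 190297 = 209062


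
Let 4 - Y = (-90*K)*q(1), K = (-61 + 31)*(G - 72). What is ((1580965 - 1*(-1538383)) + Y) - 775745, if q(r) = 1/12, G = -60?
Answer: 2373307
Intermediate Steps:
q(r) = 1/12 (q(r) = 1*(1/12) = 1/12)
K = 3960 (K = (-61 + 31)*(-60 - 72) = -30*(-132) = 3960)
Y = 29704 (Y = 4 - (-90*3960)/12 = 4 - (-356400)/12 = 4 - 1*(-29700) = 4 + 29700 = 29704)
((1580965 - 1*(-1538383)) + Y) - 775745 = ((1580965 - 1*(-1538383)) + 29704) - 775745 = ((1580965 + 1538383) + 29704) - 775745 = (3119348 + 29704) - 775745 = 3149052 - 775745 = 2373307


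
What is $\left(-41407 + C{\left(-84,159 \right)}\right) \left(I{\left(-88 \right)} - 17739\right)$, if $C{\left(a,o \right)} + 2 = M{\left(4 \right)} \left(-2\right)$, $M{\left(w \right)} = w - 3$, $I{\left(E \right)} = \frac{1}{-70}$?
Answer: $\frac{51421322441}{70} \approx 7.3459 \cdot 10^{8}$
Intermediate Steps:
$I{\left(E \right)} = - \frac{1}{70}$
$M{\left(w \right)} = -3 + w$
$C{\left(a,o \right)} = -4$ ($C{\left(a,o \right)} = -2 + \left(-3 + 4\right) \left(-2\right) = -2 + 1 \left(-2\right) = -2 - 2 = -4$)
$\left(-41407 + C{\left(-84,159 \right)}\right) \left(I{\left(-88 \right)} - 17739\right) = \left(-41407 - 4\right) \left(- \frac{1}{70} - 17739\right) = \left(-41411\right) \left(- \frac{1241731}{70}\right) = \frac{51421322441}{70}$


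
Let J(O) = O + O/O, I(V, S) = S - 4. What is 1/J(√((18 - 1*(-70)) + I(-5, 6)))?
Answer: -1/89 + 3*√10/89 ≈ 0.095358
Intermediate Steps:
I(V, S) = -4 + S
J(O) = 1 + O (J(O) = O + 1 = 1 + O)
1/J(√((18 - 1*(-70)) + I(-5, 6))) = 1/(1 + √((18 - 1*(-70)) + (-4 + 6))) = 1/(1 + √((18 + 70) + 2)) = 1/(1 + √(88 + 2)) = 1/(1 + √90) = 1/(1 + 3*√10)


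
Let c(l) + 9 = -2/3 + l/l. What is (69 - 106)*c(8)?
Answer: 962/3 ≈ 320.67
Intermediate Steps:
c(l) = -26/3 (c(l) = -9 + (-2/3 + l/l) = -9 + (-2*1/3 + 1) = -9 + (-2/3 + 1) = -9 + 1/3 = -26/3)
(69 - 106)*c(8) = (69 - 106)*(-26/3) = -37*(-26/3) = 962/3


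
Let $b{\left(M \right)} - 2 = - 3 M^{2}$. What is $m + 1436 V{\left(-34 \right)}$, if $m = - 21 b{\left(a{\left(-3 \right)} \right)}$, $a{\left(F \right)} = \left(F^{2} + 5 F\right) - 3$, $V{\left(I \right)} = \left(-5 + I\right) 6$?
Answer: $-330963$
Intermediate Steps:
$V{\left(I \right)} = -30 + 6 I$
$a{\left(F \right)} = -3 + F^{2} + 5 F$
$b{\left(M \right)} = 2 - 3 M^{2}$
$m = 5061$ ($m = - 21 \left(2 - 3 \left(-3 + \left(-3\right)^{2} + 5 \left(-3\right)\right)^{2}\right) = - 21 \left(2 - 3 \left(-3 + 9 - 15\right)^{2}\right) = - 21 \left(2 - 3 \left(-9\right)^{2}\right) = - 21 \left(2 - 243\right) = \left(-21\right) \left(-241\right) = 5061$)
$m + 1436 V{\left(-34 \right)} = 5061 + 1436 \left(-30 + 6 \left(-34\right)\right) = 5061 + 1436 \left(-30 - 204\right) = 5061 + 1436 \left(-234\right) = 5061 - 336024 = -330963$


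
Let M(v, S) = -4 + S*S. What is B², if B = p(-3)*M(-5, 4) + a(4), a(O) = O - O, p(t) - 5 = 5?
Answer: 14400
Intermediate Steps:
p(t) = 10 (p(t) = 5 + 5 = 10)
M(v, S) = -4 + S²
a(O) = 0
B = 120 (B = 10*(-4 + 4²) + 0 = 10*(-4 + 16) + 0 = 10*12 + 0 = 120 + 0 = 120)
B² = 120² = 14400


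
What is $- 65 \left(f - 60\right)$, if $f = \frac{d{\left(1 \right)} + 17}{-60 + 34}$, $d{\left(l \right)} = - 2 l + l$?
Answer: $3940$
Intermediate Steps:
$d{\left(l \right)} = - l$
$f = - \frac{8}{13}$ ($f = \frac{\left(-1\right) 1 + 17}{-60 + 34} = \frac{-1 + 17}{-26} = 16 \left(- \frac{1}{26}\right) = - \frac{8}{13} \approx -0.61539$)
$- 65 \left(f - 60\right) = - 65 \left(- \frac{8}{13} - 60\right) = \left(-65\right) \left(- \frac{788}{13}\right) = 3940$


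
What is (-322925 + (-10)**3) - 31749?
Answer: -355674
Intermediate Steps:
(-322925 + (-10)**3) - 31749 = (-322925 - 1000) - 31749 = -323925 - 31749 = -355674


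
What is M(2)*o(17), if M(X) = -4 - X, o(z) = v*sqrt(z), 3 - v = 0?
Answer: -18*sqrt(17) ≈ -74.216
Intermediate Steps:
v = 3 (v = 3 - 1*0 = 3 + 0 = 3)
o(z) = 3*sqrt(z)
M(2)*o(17) = (-4 - 1*2)*(3*sqrt(17)) = (-4 - 2)*(3*sqrt(17)) = -18*sqrt(17)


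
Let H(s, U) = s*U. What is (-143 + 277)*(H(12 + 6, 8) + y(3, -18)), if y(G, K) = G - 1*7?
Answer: 18760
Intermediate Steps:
y(G, K) = -7 + G (y(G, K) = G - 7 = -7 + G)
H(s, U) = U*s
(-143 + 277)*(H(12 + 6, 8) + y(3, -18)) = (-143 + 277)*(8*(12 + 6) + (-7 + 3)) = 134*(8*18 - 4) = 134*(144 - 4) = 134*140 = 18760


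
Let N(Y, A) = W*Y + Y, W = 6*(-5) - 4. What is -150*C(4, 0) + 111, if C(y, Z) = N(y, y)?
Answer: 19911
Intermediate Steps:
W = -34 (W = -30 - 4 = -34)
N(Y, A) = -33*Y (N(Y, A) = -34*Y + Y = -33*Y)
C(y, Z) = -33*y
-150*C(4, 0) + 111 = -(-4950)*4 + 111 = -150*(-132) + 111 = 19800 + 111 = 19911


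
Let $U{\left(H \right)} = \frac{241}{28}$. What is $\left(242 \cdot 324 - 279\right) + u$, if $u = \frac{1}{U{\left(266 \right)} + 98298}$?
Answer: $\frac{215056713493}{2752585} \approx 78129.0$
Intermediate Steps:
$U{\left(H \right)} = \frac{241}{28}$ ($U{\left(H \right)} = 241 \cdot \frac{1}{28} = \frac{241}{28}$)
$u = \frac{28}{2752585}$ ($u = \frac{1}{\frac{241}{28} + 98298} = \frac{1}{\frac{2752585}{28}} = \frac{28}{2752585} \approx 1.0172 \cdot 10^{-5}$)
$\left(242 \cdot 324 - 279\right) + u = \left(242 \cdot 324 - 279\right) + \frac{28}{2752585} = \left(78408 - 279\right) + \frac{28}{2752585} = 78129 + \frac{28}{2752585} = \frac{215056713493}{2752585}$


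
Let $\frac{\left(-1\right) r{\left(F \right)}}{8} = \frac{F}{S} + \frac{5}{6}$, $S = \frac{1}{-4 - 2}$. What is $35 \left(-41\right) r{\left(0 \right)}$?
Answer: $\frac{28700}{3} \approx 9566.7$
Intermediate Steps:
$S = - \frac{1}{6}$ ($S = \frac{1}{-6} = - \frac{1}{6} \approx -0.16667$)
$r{\left(F \right)} = - \frac{20}{3} + 48 F$ ($r{\left(F \right)} = - 8 \left(\frac{F}{- \frac{1}{6}} + \frac{5}{6}\right) = - 8 \left(F \left(-6\right) + 5 \cdot \frac{1}{6}\right) = - 8 \left(- 6 F + \frac{5}{6}\right) = - 8 \left(\frac{5}{6} - 6 F\right) = - \frac{20}{3} + 48 F$)
$35 \left(-41\right) r{\left(0 \right)} = 35 \left(-41\right) \left(- \frac{20}{3} + 48 \cdot 0\right) = - 1435 \left(- \frac{20}{3} + 0\right) = \left(-1435\right) \left(- \frac{20}{3}\right) = \frac{28700}{3}$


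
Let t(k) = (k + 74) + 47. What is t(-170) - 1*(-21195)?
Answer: 21146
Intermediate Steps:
t(k) = 121 + k (t(k) = (74 + k) + 47 = 121 + k)
t(-170) - 1*(-21195) = (121 - 170) - 1*(-21195) = -49 + 21195 = 21146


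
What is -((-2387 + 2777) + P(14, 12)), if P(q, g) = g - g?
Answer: -390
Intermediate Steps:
P(q, g) = 0
-((-2387 + 2777) + P(14, 12)) = -((-2387 + 2777) + 0) = -(390 + 0) = -1*390 = -390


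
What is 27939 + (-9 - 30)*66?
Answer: 25365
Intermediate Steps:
27939 + (-9 - 30)*66 = 27939 - 39*66 = 27939 - 2574 = 25365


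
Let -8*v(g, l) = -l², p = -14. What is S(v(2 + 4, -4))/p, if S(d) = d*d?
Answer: -2/7 ≈ -0.28571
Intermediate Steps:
v(g, l) = l²/8 (v(g, l) = -(-1)*l²/8 = l²/8)
S(d) = d²
S(v(2 + 4, -4))/p = ((⅛)*(-4)²)²/(-14) = -((⅛)*16)²/14 = -1/14*2² = -1/14*4 = -2/7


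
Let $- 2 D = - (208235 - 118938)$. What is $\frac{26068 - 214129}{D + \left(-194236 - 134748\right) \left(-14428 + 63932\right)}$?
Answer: $\frac{125374}{10857319525} \approx 1.1547 \cdot 10^{-5}$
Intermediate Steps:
$D = \frac{89297}{2}$ ($D = - \frac{\left(-1\right) \left(208235 - 118938\right)}{2} = - \frac{\left(-1\right) 89297}{2} = \left(- \frac{1}{2}\right) \left(-89297\right) = \frac{89297}{2} \approx 44649.0$)
$\frac{26068 - 214129}{D + \left(-194236 - 134748\right) \left(-14428 + 63932\right)} = \frac{26068 - 214129}{\frac{89297}{2} + \left(-194236 - 134748\right) \left(-14428 + 63932\right)} = - \frac{188061}{\frac{89297}{2} - 16286023936} = - \frac{188061}{- \frac{32571958575}{2}} = \left(-188061\right) \left(- \frac{2}{32571958575}\right) = \frac{125374}{10857319525}$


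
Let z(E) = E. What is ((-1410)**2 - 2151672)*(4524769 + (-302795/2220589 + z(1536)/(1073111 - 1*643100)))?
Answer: -78525480666942588823480/106097521831 ≈ -7.4013e+11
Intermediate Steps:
((-1410)**2 - 2151672)*(4524769 + (-302795/2220589 + z(1536)/(1073111 - 1*643100))) = ((-1410)**2 - 2151672)*(4524769 + (-302795/2220589 + 1536/(1073111 - 1*643100))) = (1988100 - 2151672)*(4524769 + (-302795*1/2220589 + 1536/(1073111 - 643100))) = -163572*(4524769 + (-302795/2220589 + 1536/430011)) = -163572*(4524769 + (-302795/2220589 + 1536*(1/430011))) = -163572*(4524769 + (-302795/2220589 + 512/143337)) = -163572*(4524769 - 42264785347/318292565493) = -163572*1440200291008410770/318292565493 = -78525480666942588823480/106097521831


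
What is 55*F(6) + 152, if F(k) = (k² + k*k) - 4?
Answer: 3892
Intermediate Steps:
F(k) = -4 + 2*k² (F(k) = (k² + k²) - 4 = 2*k² - 4 = -4 + 2*k²)
55*F(6) + 152 = 55*(-4 + 2*6²) + 152 = 55*(-4 + 2*36) + 152 = 55*(-4 + 72) + 152 = 55*68 + 152 = 3740 + 152 = 3892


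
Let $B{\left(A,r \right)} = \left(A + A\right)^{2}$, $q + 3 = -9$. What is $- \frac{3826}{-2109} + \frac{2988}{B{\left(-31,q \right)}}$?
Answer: $\frac{5252209}{2026749} \approx 2.5914$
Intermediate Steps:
$q = -12$ ($q = -3 - 9 = -12$)
$B{\left(A,r \right)} = 4 A^{2}$ ($B{\left(A,r \right)} = \left(2 A\right)^{2} = 4 A^{2}$)
$- \frac{3826}{-2109} + \frac{2988}{B{\left(-31,q \right)}} = - \frac{3826}{-2109} + \frac{2988}{4 \left(-31\right)^{2}} = \left(-3826\right) \left(- \frac{1}{2109}\right) + \frac{2988}{4 \cdot 961} = \frac{3826}{2109} + \frac{2988}{3844} = \frac{3826}{2109} + 2988 \cdot \frac{1}{3844} = \frac{3826}{2109} + \frac{747}{961} = \frac{5252209}{2026749}$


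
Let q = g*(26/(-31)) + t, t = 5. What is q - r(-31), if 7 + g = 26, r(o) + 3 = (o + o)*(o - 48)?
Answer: -152084/31 ≈ -4905.9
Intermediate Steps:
r(o) = -3 + 2*o*(-48 + o) (r(o) = -3 + (o + o)*(o - 48) = -3 + (2*o)*(-48 + o) = -3 + 2*o*(-48 + o))
g = 19 (g = -7 + 26 = 19)
q = -339/31 (q = 19*(26/(-31)) + 5 = 19*(26*(-1/31)) + 5 = 19*(-26/31) + 5 = -494/31 + 5 = -339/31 ≈ -10.935)
q - r(-31) = -339/31 - (-3 - 96*(-31) + 2*(-31)²) = -339/31 - (-3 + 2976 + 2*961) = -339/31 - (-3 + 2976 + 1922) = -339/31 - 1*4895 = -339/31 - 4895 = -152084/31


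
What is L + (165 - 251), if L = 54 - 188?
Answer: -220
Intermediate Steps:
L = -134
L + (165 - 251) = -134 + (165 - 251) = -134 - 86 = -220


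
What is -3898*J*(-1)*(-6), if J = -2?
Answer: 46776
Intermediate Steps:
-3898*J*(-1)*(-6) = -3898*(-2*(-1))*(-6) = -7796*(-6) = -3898*(-12) = 46776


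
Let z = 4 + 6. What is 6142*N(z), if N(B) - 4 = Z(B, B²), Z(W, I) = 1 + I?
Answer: 644910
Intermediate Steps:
z = 10
N(B) = 5 + B² (N(B) = 4 + (1 + B²) = 5 + B²)
6142*N(z) = 6142*(5 + 10²) = 6142*(5 + 100) = 6142*105 = 644910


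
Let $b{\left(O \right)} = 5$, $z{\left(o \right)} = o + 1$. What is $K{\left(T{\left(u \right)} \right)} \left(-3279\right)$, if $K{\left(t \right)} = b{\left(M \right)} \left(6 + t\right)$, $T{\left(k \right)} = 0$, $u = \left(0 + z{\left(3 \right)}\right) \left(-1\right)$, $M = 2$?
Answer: $-98370$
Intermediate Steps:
$z{\left(o \right)} = 1 + o$
$u = -4$ ($u = \left(0 + \left(1 + 3\right)\right) \left(-1\right) = \left(0 + 4\right) \left(-1\right) = 4 \left(-1\right) = -4$)
$K{\left(t \right)} = 30 + 5 t$ ($K{\left(t \right)} = 5 \left(6 + t\right) = 30 + 5 t$)
$K{\left(T{\left(u \right)} \right)} \left(-3279\right) = \left(30 + 5 \cdot 0\right) \left(-3279\right) = \left(30 + 0\right) \left(-3279\right) = 30 \left(-3279\right) = -98370$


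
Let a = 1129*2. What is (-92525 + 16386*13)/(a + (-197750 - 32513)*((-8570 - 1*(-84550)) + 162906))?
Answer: -120493/55006604760 ≈ -2.1905e-6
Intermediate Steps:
a = 2258
(-92525 + 16386*13)/(a + (-197750 - 32513)*((-8570 - 1*(-84550)) + 162906)) = (-92525 + 16386*13)/(2258 + (-197750 - 32513)*((-8570 - 1*(-84550)) + 162906)) = (-92525 + 213018)/(2258 - 230263*((-8570 + 84550) + 162906)) = 120493/(2258 - 230263*(75980 + 162906)) = 120493/(2258 - 230263*238886) = 120493/(2258 - 55006607018) = 120493/(-55006604760) = 120493*(-1/55006604760) = -120493/55006604760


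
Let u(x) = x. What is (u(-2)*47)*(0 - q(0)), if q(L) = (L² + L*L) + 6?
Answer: 564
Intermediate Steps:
q(L) = 6 + 2*L² (q(L) = (L² + L²) + 6 = 2*L² + 6 = 6 + 2*L²)
(u(-2)*47)*(0 - q(0)) = (-2*47)*(0 - (6 + 2*0²)) = -94*(0 - (6 + 2*0)) = -94*(0 - (6 + 0)) = -94*(0 - 1*6) = -94*(0 - 6) = -94*(-6) = 564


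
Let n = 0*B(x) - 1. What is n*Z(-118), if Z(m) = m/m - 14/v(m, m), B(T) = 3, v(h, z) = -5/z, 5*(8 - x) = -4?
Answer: 1647/5 ≈ 329.40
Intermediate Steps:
x = 44/5 (x = 8 - ⅕*(-4) = 8 + ⅘ = 44/5 ≈ 8.8000)
Z(m) = 1 + 14*m/5 (Z(m) = m/m - 14*(-m/5) = 1 - (-14)*m/5 = 1 + 14*m/5)
n = -1 (n = 0*3 - 1 = 0 - 1 = -1)
n*Z(-118) = -(1 + (14/5)*(-118)) = -(1 - 1652/5) = -1*(-1647/5) = 1647/5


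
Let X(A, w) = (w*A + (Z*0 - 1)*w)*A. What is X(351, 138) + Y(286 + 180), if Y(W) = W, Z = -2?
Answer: 16953766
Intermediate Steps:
X(A, w) = A*(-w + A*w) (X(A, w) = (w*A + (-2*0 - 1)*w)*A = (A*w + (0 - 1)*w)*A = (A*w - w)*A = (-w + A*w)*A = A*(-w + A*w))
X(351, 138) + Y(286 + 180) = 351*138*(-1 + 351) + (286 + 180) = 351*138*350 + 466 = 16953300 + 466 = 16953766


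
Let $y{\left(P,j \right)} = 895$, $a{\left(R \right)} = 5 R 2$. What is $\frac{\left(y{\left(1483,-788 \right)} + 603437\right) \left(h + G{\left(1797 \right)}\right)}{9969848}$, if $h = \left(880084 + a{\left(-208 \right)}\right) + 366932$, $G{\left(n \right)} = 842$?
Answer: $\frac{94107938787}{1246231} \approx 75514.0$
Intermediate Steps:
$a{\left(R \right)} = 10 R$
$h = 1244936$ ($h = \left(880084 + 10 \left(-208\right)\right) + 366932 = \left(880084 - 2080\right) + 366932 = 878004 + 366932 = 1244936$)
$\frac{\left(y{\left(1483,-788 \right)} + 603437\right) \left(h + G{\left(1797 \right)}\right)}{9969848} = \frac{\left(895 + 603437\right) \left(1244936 + 842\right)}{9969848} = 604332 \cdot 1245778 \cdot \frac{1}{9969848} = 752863510296 \cdot \frac{1}{9969848} = \frac{94107938787}{1246231}$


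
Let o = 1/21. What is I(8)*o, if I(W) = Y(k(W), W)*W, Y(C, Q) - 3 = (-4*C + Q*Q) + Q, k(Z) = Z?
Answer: 344/21 ≈ 16.381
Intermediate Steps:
Y(C, Q) = 3 + Q + Q**2 - 4*C (Y(C, Q) = 3 + ((-4*C + Q*Q) + Q) = 3 + ((-4*C + Q**2) + Q) = 3 + ((Q**2 - 4*C) + Q) = 3 + (Q + Q**2 - 4*C) = 3 + Q + Q**2 - 4*C)
I(W) = W*(3 + W**2 - 3*W) (I(W) = (3 + W + W**2 - 4*W)*W = (3 + W**2 - 3*W)*W = W*(3 + W**2 - 3*W))
o = 1/21 ≈ 0.047619
I(8)*o = (8*(3 + 8**2 - 3*8))*(1/21) = (8*(3 + 64 - 24))*(1/21) = (8*43)*(1/21) = 344*(1/21) = 344/21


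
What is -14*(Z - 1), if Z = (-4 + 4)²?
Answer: 14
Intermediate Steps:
Z = 0 (Z = 0² = 0)
-14*(Z - 1) = -14*(0 - 1) = -14*(-1) = 14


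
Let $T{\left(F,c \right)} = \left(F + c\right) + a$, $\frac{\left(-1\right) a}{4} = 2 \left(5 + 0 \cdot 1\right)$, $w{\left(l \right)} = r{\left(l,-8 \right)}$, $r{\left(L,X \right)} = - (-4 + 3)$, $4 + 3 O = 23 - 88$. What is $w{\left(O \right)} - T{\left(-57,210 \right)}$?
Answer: $-112$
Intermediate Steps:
$O = -23$ ($O = - \frac{4}{3} + \frac{23 - 88}{3} = - \frac{4}{3} + \frac{1}{3} \left(-65\right) = - \frac{4}{3} - \frac{65}{3} = -23$)
$r{\left(L,X \right)} = 1$ ($r{\left(L,X \right)} = \left(-1\right) \left(-1\right) = 1$)
$w{\left(l \right)} = 1$
$a = -40$ ($a = - 4 \cdot 2 \left(5 + 0 \cdot 1\right) = - 4 \cdot 2 \left(5 + 0\right) = - 4 \cdot 2 \cdot 5 = \left(-4\right) 10 = -40$)
$T{\left(F,c \right)} = -40 + F + c$ ($T{\left(F,c \right)} = \left(F + c\right) - 40 = -40 + F + c$)
$w{\left(O \right)} - T{\left(-57,210 \right)} = 1 - \left(-40 - 57 + 210\right) = 1 - 113 = -112$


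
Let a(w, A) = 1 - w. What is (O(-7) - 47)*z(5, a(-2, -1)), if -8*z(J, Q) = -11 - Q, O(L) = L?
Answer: -189/2 ≈ -94.500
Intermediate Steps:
z(J, Q) = 11/8 + Q/8 (z(J, Q) = -(-11 - Q)/8 = 11/8 + Q/8)
(O(-7) - 47)*z(5, a(-2, -1)) = (-7 - 47)*(11/8 + (1 - 1*(-2))/8) = -54*(11/8 + (1 + 2)/8) = -54*(11/8 + (⅛)*3) = -54*(11/8 + 3/8) = -54*7/4 = -189/2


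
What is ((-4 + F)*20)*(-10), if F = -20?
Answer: 4800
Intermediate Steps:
((-4 + F)*20)*(-10) = ((-4 - 20)*20)*(-10) = -24*20*(-10) = -480*(-10) = 4800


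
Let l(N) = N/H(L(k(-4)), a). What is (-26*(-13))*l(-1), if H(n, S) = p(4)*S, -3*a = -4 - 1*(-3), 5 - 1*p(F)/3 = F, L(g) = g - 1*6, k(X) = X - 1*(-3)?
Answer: -338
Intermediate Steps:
k(X) = 3 + X (k(X) = X + 3 = 3 + X)
L(g) = -6 + g (L(g) = g - 6 = -6 + g)
p(F) = 15 - 3*F
a = ⅓ (a = -(-4 - 1*(-3))/3 = -(-4 + 3)/3 = -⅓*(-1) = ⅓ ≈ 0.33333)
H(n, S) = 3*S (H(n, S) = (15 - 3*4)*S = (15 - 12)*S = 3*S)
l(N) = N (l(N) = N/((3*(⅓))) = N/1 = N*1 = N)
(-26*(-13))*l(-1) = -26*(-13)*(-1) = 338*(-1) = -338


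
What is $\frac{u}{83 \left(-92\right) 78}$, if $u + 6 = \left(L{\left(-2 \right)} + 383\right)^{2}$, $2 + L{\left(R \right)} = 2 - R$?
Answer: $- \frac{148219}{595608} \approx -0.24885$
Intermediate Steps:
$L{\left(R \right)} = - R$ ($L{\left(R \right)} = -2 - \left(-2 + R\right) = - R$)
$u = 148219$ ($u = -6 + \left(\left(-1\right) \left(-2\right) + 383\right)^{2} = -6 + \left(2 + 383\right)^{2} = -6 + 385^{2} = -6 + 148225 = 148219$)
$\frac{u}{83 \left(-92\right) 78} = \frac{148219}{83 \left(-92\right) 78} = \frac{148219}{\left(-7636\right) 78} = \frac{148219}{-595608} = 148219 \left(- \frac{1}{595608}\right) = - \frac{148219}{595608}$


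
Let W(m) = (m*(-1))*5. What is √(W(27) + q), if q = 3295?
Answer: 2*√790 ≈ 56.214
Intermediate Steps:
W(m) = -5*m (W(m) = -m*5 = -5*m)
√(W(27) + q) = √(-5*27 + 3295) = √(-135 + 3295) = √3160 = 2*√790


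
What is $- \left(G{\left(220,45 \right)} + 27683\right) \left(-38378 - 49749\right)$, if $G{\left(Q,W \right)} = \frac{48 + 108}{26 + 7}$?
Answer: $\frac{26840399755}{11} \approx 2.44 \cdot 10^{9}$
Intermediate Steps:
$G{\left(Q,W \right)} = \frac{52}{11}$ ($G{\left(Q,W \right)} = \frac{156}{33} = 156 \cdot \frac{1}{33} = \frac{52}{11}$)
$- \left(G{\left(220,45 \right)} + 27683\right) \left(-38378 - 49749\right) = - \left(\frac{52}{11} + 27683\right) \left(-38378 - 49749\right) = - \frac{304565 \left(-88127\right)}{11} = \left(-1\right) \left(- \frac{26840399755}{11}\right) = \frac{26840399755}{11}$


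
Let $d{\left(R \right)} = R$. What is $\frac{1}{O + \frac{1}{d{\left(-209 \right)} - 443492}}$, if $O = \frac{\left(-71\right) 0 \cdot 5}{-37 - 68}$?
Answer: $-443701$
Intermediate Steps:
$O = 0$ ($O = \frac{\left(-71\right) 0}{-105} = 0 \left(- \frac{1}{105}\right) = 0$)
$\frac{1}{O + \frac{1}{d{\left(-209 \right)} - 443492}} = \frac{1}{0 + \frac{1}{-209 - 443492}} = \frac{1}{0 + \frac{1}{-443701}} = \frac{1}{0 - \frac{1}{443701}} = \frac{1}{- \frac{1}{443701}} = -443701$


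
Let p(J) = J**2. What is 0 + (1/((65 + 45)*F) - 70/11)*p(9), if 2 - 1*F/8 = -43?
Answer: -206181/400 ≈ -515.45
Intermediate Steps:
F = 360 (F = 16 - 8*(-43) = 16 + 344 = 360)
0 + (1/((65 + 45)*F) - 70/11)*p(9) = 0 + (1/((65 + 45)*360) - 70/11)*9**2 = 0 + ((1/360)/110 - 70*1/11)*81 = 0 + ((1/110)*(1/360) - 70/11)*81 = 0 + (1/39600 - 70/11)*81 = 0 - 22909/3600*81 = 0 - 206181/400 = -206181/400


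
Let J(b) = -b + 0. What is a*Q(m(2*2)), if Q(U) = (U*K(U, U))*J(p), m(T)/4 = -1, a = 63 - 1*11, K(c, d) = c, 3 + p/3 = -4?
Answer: 17472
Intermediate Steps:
p = -21 (p = -9 + 3*(-4) = -9 - 12 = -21)
J(b) = -b
a = 52 (a = 63 - 11 = 52)
m(T) = -4 (m(T) = 4*(-1) = -4)
Q(U) = 21*U² (Q(U) = (U*U)*(-1*(-21)) = U²*21 = 21*U²)
a*Q(m(2*2)) = 52*(21*(-4)²) = 52*(21*16) = 52*336 = 17472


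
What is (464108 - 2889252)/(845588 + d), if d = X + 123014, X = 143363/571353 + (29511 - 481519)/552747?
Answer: -85099288293582056/33988617831728591 ≈ -2.5038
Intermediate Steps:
X = -19890295407/35090406299 (X = 143363*(1/571353) - 452008*1/552747 = 143363/571353 - 452008/552747 = -19890295407/35090406299 ≈ -0.56683)
d = 4316591350169779/35090406299 (d = -19890295407/35090406299 + 123014 = 4316591350169779/35090406299 ≈ 1.2301e+5)
(464108 - 2889252)/(845588 + d) = (464108 - 2889252)/(845588 + 4316591350169779/35090406299) = -2425144/33988617831728591/35090406299 = -2425144*35090406299/33988617831728591 = -85099288293582056/33988617831728591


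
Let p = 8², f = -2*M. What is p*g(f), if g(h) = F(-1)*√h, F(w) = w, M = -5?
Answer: -64*√10 ≈ -202.39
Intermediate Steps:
f = 10 (f = -2*(-5) = 10)
g(h) = -√h
p = 64
p*g(f) = 64*(-√10) = -64*√10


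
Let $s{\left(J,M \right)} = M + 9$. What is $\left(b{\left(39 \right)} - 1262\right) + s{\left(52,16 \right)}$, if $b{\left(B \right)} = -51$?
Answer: $-1288$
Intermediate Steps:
$s{\left(J,M \right)} = 9 + M$
$\left(b{\left(39 \right)} - 1262\right) + s{\left(52,16 \right)} = \left(-51 - 1262\right) + \left(9 + 16\right) = -1313 + 25 = -1288$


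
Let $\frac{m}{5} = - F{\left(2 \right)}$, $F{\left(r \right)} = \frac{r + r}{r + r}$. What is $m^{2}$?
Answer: $25$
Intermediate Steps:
$F{\left(r \right)} = 1$ ($F{\left(r \right)} = \frac{2 r}{2 r} = 2 r \frac{1}{2 r} = 1$)
$m = -5$ ($m = 5 \left(\left(-1\right) 1\right) = 5 \left(-1\right) = -5$)
$m^{2} = \left(-5\right)^{2} = 25$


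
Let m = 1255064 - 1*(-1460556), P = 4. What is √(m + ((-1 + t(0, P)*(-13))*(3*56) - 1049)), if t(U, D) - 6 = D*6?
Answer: √2648883 ≈ 1627.5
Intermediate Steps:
t(U, D) = 6 + 6*D (t(U, D) = 6 + D*6 = 6 + 6*D)
m = 2715620 (m = 1255064 + 1460556 = 2715620)
√(m + ((-1 + t(0, P)*(-13))*(3*56) - 1049)) = √(2715620 + ((-1 + (6 + 6*4)*(-13))*(3*56) - 1049)) = √(2715620 + ((-1 + (6 + 24)*(-13))*168 - 1049)) = √(2715620 + ((-1 + 30*(-13))*168 - 1049)) = √(2715620 + ((-1 - 390)*168 - 1049)) = √(2715620 + (-391*168 - 1049)) = √(2715620 + (-65688 - 1049)) = √(2715620 - 66737) = √2648883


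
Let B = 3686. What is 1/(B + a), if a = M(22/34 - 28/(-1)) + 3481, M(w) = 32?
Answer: 1/7199 ≈ 0.00013891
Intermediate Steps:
a = 3513 (a = 32 + 3481 = 3513)
1/(B + a) = 1/(3686 + 3513) = 1/7199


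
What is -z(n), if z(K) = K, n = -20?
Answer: 20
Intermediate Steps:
-z(n) = -1*(-20) = 20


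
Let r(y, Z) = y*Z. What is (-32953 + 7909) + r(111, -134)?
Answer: -39918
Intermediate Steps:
r(y, Z) = Z*y
(-32953 + 7909) + r(111, -134) = (-32953 + 7909) - 134*111 = -25044 - 14874 = -39918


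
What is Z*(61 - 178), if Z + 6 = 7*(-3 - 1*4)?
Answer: 6435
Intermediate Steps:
Z = -55 (Z = -6 + 7*(-3 - 1*4) = -6 + 7*(-3 - 4) = -6 + 7*(-7) = -6 - 49 = -55)
Z*(61 - 178) = -55*(61 - 178) = -55*(-117) = 6435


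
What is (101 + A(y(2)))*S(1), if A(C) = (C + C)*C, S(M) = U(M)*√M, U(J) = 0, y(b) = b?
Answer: 0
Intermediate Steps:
S(M) = 0 (S(M) = 0*√M = 0)
A(C) = 2*C² (A(C) = (2*C)*C = 2*C²)
(101 + A(y(2)))*S(1) = (101 + 2*2²)*0 = (101 + 2*4)*0 = (101 + 8)*0 = 109*0 = 0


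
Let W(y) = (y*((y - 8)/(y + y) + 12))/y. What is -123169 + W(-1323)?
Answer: -325872091/2646 ≈ -1.2316e+5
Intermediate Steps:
W(y) = 12 + (-8 + y)/(2*y) (W(y) = (y*((-8 + y)/((2*y)) + 12))/y = (y*((-8 + y)*(1/(2*y)) + 12))/y = (y*((-8 + y)/(2*y) + 12))/y = (y*(12 + (-8 + y)/(2*y)))/y = 12 + (-8 + y)/(2*y))
-123169 + W(-1323) = -123169 + (25/2 - 4/(-1323)) = -123169 + (25/2 - 4*(-1/1323)) = -123169 + (25/2 + 4/1323) = -123169 + 33083/2646 = -325872091/2646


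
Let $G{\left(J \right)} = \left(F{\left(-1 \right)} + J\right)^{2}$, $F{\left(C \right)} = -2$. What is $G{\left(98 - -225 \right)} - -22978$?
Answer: $126019$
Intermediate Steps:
$G{\left(J \right)} = \left(-2 + J\right)^{2}$
$G{\left(98 - -225 \right)} - -22978 = \left(-2 + \left(98 - -225\right)\right)^{2} - -22978 = \left(-2 + \left(98 + 225\right)\right)^{2} + 22978 = \left(-2 + 323\right)^{2} + 22978 = 321^{2} + 22978 = 103041 + 22978 = 126019$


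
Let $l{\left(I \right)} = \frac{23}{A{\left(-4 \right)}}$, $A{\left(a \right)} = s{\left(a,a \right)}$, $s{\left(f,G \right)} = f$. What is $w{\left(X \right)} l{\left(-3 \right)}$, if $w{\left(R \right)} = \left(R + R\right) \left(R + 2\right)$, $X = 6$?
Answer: $-552$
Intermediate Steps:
$A{\left(a \right)} = a$
$w{\left(R \right)} = 2 R \left(2 + R\right)$
$l{\left(I \right)} = - \frac{23}{4}$ ($l{\left(I \right)} = \frac{23}{-4} = 23 \left(- \frac{1}{4}\right) = - \frac{23}{4}$)
$w{\left(X \right)} l{\left(-3 \right)} = 2 \cdot 6 \left(2 + 6\right) \left(- \frac{23}{4}\right) = 2 \cdot 6 \cdot 8 \left(- \frac{23}{4}\right) = 96 \left(- \frac{23}{4}\right) = -552$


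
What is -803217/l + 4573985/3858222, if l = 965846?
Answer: 329693904034/931612071453 ≈ 0.35390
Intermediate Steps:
-803217/l + 4573985/3858222 = -803217/965846 + 4573985/3858222 = 329693904034/931612071453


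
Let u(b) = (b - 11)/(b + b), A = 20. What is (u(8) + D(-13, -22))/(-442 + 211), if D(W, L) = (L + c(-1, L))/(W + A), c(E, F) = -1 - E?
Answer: 373/25872 ≈ 0.014417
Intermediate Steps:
D(W, L) = L/(20 + W) (D(W, L) = (L + (-1 - 1*(-1)))/(W + 20) = (L + (-1 + 1))/(20 + W) = (L + 0)/(20 + W) = L/(20 + W))
u(b) = (-11 + b)/(2*b) (u(b) = (-11 + b)/((2*b)) = (-11 + b)*(1/(2*b)) = (-11 + b)/(2*b))
(u(8) + D(-13, -22))/(-442 + 211) = ((½)*(-11 + 8)/8 - 22/(20 - 13))/(-442 + 211) = ((½)*(⅛)*(-3) - 22/7)/(-231) = (-3/16 - 22*⅐)*(-1/231) = (-3/16 - 22/7)*(-1/231) = -373/112*(-1/231) = 373/25872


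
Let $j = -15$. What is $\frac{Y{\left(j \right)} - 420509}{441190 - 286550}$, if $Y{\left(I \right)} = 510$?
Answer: $- \frac{419999}{154640} \approx -2.716$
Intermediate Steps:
$\frac{Y{\left(j \right)} - 420509}{441190 - 286550} = \frac{510 - 420509}{441190 - 286550} = - \frac{419999}{154640}$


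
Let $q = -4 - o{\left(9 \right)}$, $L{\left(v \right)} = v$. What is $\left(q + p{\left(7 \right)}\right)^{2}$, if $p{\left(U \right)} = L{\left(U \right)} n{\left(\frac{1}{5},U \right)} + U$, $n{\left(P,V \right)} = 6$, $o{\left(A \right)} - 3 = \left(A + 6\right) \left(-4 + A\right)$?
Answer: $1089$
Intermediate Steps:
$o{\left(A \right)} = 3 + \left(-4 + A\right) \left(6 + A\right)$ ($o{\left(A \right)} = 3 + \left(A + 6\right) \left(-4 + A\right) = 3 + \left(6 + A\right) \left(-4 + A\right) = 3 + \left(-4 + A\right) \left(6 + A\right)$)
$p{\left(U \right)} = 7 U$ ($p{\left(U \right)} = U 6 + U = 6 U + U = 7 U$)
$q = -82$ ($q = -4 - \left(-21 + 9^{2} + 2 \cdot 9\right) = -4 - \left(-21 + 81 + 18\right) = -4 - 78 = -82$)
$\left(q + p{\left(7 \right)}\right)^{2} = \left(-82 + 7 \cdot 7\right)^{2} = \left(-82 + 49\right)^{2} = \left(-33\right)^{2} = 1089$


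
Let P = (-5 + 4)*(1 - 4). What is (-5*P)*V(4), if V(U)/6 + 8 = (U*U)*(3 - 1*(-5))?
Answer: -10800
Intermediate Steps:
V(U) = -48 + 48*U² (V(U) = -48 + 6*((U*U)*(3 - 1*(-5))) = -48 + 6*(U²*(3 + 5)) = -48 + 6*(U²*8) = -48 + 6*(8*U²) = -48 + 48*U²)
P = 3 (P = -1*(-3) = 3)
(-5*P)*V(4) = (-5*3)*(-48 + 48*4²) = -15*(-48 + 48*16) = -15*(-48 + 768) = -15*720 = -10800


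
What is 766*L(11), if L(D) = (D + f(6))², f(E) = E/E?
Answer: 110304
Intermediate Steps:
f(E) = 1
L(D) = (1 + D)² (L(D) = (D + 1)² = (1 + D)²)
766*L(11) = 766*(1 + 11)² = 766*12² = 766*144 = 110304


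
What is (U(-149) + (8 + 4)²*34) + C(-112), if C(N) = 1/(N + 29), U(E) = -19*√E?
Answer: 406367/83 - 19*I*√149 ≈ 4896.0 - 231.92*I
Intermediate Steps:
C(N) = 1/(29 + N)
(U(-149) + (8 + 4)²*34) + C(-112) = (-19*I*√149 + (8 + 4)²*34) + 1/(29 - 112) = (-19*I*√149 + 12²*34) + 1/(-83) = (-19*I*√149 + 144*34) - 1/83 = (-19*I*√149 + 4896) - 1/83 = (4896 - 19*I*√149) - 1/83 = 406367/83 - 19*I*√149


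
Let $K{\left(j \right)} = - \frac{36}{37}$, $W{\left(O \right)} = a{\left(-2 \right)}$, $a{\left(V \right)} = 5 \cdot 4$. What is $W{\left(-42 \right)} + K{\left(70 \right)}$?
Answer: $\frac{704}{37} \approx 19.027$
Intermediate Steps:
$a{\left(V \right)} = 20$
$W{\left(O \right)} = 20$
$K{\left(j \right)} = - \frac{36}{37}$ ($K{\left(j \right)} = \left(-36\right) \frac{1}{37} = - \frac{36}{37}$)
$W{\left(-42 \right)} + K{\left(70 \right)} = 20 - \frac{36}{37} = \frac{704}{37}$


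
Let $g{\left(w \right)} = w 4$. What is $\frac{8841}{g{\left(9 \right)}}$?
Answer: $\frac{2947}{12} \approx 245.58$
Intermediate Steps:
$g{\left(w \right)} = 4 w$
$\frac{8841}{g{\left(9 \right)}} = \frac{8841}{4 \cdot 9} = \frac{8841}{36} = 8841 \cdot \frac{1}{36} = \frac{2947}{12}$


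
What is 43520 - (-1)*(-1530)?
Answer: 41990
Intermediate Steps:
43520 - (-1)*(-1530) = 43520 - 1*1530 = 43520 - 1530 = 41990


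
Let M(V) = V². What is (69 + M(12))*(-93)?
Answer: -19809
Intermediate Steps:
(69 + M(12))*(-93) = (69 + 12²)*(-93) = (69 + 144)*(-93) = 213*(-93) = -19809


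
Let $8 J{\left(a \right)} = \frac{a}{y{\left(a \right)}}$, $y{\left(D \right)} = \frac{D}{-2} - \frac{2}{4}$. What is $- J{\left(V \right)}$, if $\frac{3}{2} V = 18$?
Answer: $\frac{3}{13} \approx 0.23077$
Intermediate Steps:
$y{\left(D \right)} = - \frac{1}{2} - \frac{D}{2}$ ($y{\left(D \right)} = D \left(- \frac{1}{2}\right) - \frac{1}{2} = - \frac{D}{2} - \frac{1}{2} = - \frac{1}{2} - \frac{D}{2}$)
$V = 12$ ($V = \frac{2}{3} \cdot 18 = 12$)
$J{\left(a \right)} = \frac{a}{8 \left(- \frac{1}{2} - \frac{a}{2}\right)}$ ($J{\left(a \right)} = \frac{a \frac{1}{- \frac{1}{2} - \frac{a}{2}}}{8} = \frac{a}{8 \left(- \frac{1}{2} - \frac{a}{2}\right)}$)
$- J{\left(V \right)} = - \frac{\left(-1\right) 12}{4 + 4 \cdot 12} = - \frac{\left(-1\right) 12}{4 + 48} = - \frac{\left(-1\right) 12}{52} = \left(-1\right) \left(- \frac{3}{13}\right) = \frac{3}{13}$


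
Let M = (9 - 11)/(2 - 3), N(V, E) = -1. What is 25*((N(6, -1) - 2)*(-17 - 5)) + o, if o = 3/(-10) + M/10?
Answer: 16499/10 ≈ 1649.9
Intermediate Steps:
M = 2 (M = -2/(-1) = -2*(-1) = 2)
o = -⅒ (o = 3/(-10) + 2/10 = 3*(-⅒) + 2*(⅒) = -3/10 + ⅕ = -⅒ ≈ -0.10000)
25*((N(6, -1) - 2)*(-17 - 5)) + o = 25*((-1 - 2)*(-17 - 5)) - ⅒ = 25*(-3*(-22)) - ⅒ = 25*66 - ⅒ = 1650 - ⅒ = 16499/10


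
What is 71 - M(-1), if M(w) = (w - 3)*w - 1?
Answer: 68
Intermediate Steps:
M(w) = -1 + w*(-3 + w) (M(w) = (-3 + w)*w - 1 = w*(-3 + w) - 1 = -1 + w*(-3 + w))
71 - M(-1) = 71 - (-1 + (-1)² - 3*(-1)) = 71 - (-1 + 1 + 3) = 71 - 1*3 = 71 - 3 = 68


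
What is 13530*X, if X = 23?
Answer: 311190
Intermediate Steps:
13530*X = 13530*23 = 311190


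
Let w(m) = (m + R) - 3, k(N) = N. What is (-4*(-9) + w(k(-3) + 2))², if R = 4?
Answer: 1296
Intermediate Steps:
w(m) = 1 + m (w(m) = (m + 4) - 3 = (4 + m) - 3 = 1 + m)
(-4*(-9) + w(k(-3) + 2))² = (-4*(-9) + (1 + (-3 + 2)))² = (36 + (1 - 1))² = (36 + 0)² = 36² = 1296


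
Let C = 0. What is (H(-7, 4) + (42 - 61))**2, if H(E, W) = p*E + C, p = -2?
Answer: 25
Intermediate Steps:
H(E, W) = -2*E (H(E, W) = -2*E + 0 = -2*E)
(H(-7, 4) + (42 - 61))**2 = (-2*(-7) + (42 - 61))**2 = (14 - 19)**2 = (-5)**2 = 25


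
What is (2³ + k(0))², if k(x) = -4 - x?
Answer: 16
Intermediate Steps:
(2³ + k(0))² = (2³ + (-4 - 1*0))² = (8 + (-4 + 0))² = (8 - 4)² = 4² = 16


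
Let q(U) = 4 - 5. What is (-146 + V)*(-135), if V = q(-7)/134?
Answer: 2641275/134 ≈ 19711.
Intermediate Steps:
q(U) = -1
V = -1/134 ≈ -0.0074627
(-146 + V)*(-135) = (-146 - 1/134)*(-135) = -19565/134*(-135) = 2641275/134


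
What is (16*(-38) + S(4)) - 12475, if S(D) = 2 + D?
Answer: -13077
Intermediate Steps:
(16*(-38) + S(4)) - 12475 = (16*(-38) + (2 + 4)) - 12475 = (-608 + 6) - 12475 = -602 - 12475 = -13077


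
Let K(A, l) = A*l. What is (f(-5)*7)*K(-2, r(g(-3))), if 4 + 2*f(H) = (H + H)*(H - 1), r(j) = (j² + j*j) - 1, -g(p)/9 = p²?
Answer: -5143432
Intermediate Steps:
g(p) = -9*p²
r(j) = -1 + 2*j² (r(j) = (j² + j²) - 1 = 2*j² - 1 = -1 + 2*j²)
f(H) = -2 + H*(-1 + H) (f(H) = -2 + ((H + H)*(H - 1))/2 = -2 + ((2*H)*(-1 + H))/2 = -2 + (2*H*(-1 + H))/2 = -2 + H*(-1 + H))
(f(-5)*7)*K(-2, r(g(-3))) = ((-2 + (-5)² - 1*(-5))*7)*(-2*(-1 + 2*(-9*(-3)²)²)) = ((-2 + 25 + 5)*7)*(-2*(-1 + 2*(-9*9)²)) = (28*7)*(-2*(-1 + 2*(-81)²)) = 196*(-2*(-1 + 2*6561)) = 196*(-2*(-1 + 13122)) = 196*(-2*13121) = 196*(-26242) = -5143432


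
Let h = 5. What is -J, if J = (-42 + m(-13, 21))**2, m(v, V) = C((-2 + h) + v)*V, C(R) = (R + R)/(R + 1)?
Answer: -196/9 ≈ -21.778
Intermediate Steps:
C(R) = 2*R/(1 + R) (C(R) = (2*R)/(1 + R) = 2*R/(1 + R))
m(v, V) = 2*V*(3 + v)/(4 + v) (m(v, V) = (2*((-2 + 5) + v)/(1 + ((-2 + 5) + v)))*V = (2*(3 + v)/(1 + (3 + v)))*V = (2*(3 + v)/(4 + v))*V = 2*V*(3 + v)/(4 + v))
J = 196/9 (J = (-42 + 2*21*(3 - 13)/(4 - 13))**2 = (-42 + 2*21*(-10)/(-9))**2 = (-42 + 2*21*(-1/9)*(-10))**2 = (-42 + 140/3)**2 = (14/3)**2 = 196/9 ≈ 21.778)
-J = -1*196/9 = -196/9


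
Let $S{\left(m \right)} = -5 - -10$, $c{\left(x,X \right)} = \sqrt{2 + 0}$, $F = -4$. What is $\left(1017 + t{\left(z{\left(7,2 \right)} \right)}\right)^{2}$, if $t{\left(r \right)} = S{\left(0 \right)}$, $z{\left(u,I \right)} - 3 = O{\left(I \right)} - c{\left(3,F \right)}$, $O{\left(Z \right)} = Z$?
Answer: $1044484$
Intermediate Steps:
$c{\left(x,X \right)} = \sqrt{2}$
$S{\left(m \right)} = 5$ ($S{\left(m \right)} = -5 + 10 = 5$)
$z{\left(u,I \right)} = 3 + I - \sqrt{2}$ ($z{\left(u,I \right)} = 3 + \left(I - \sqrt{2}\right) = 3 + I - \sqrt{2}$)
$t{\left(r \right)} = 5$
$\left(1017 + t{\left(z{\left(7,2 \right)} \right)}\right)^{2} = \left(1017 + 5\right)^{2} = 1022^{2} = 1044484$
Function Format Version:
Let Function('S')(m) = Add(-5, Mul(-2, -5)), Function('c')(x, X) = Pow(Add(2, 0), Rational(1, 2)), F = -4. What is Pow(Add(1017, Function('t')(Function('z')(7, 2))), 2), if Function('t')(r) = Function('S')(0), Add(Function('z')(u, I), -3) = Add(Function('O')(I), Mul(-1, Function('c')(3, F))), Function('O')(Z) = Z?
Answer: 1044484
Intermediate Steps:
Function('c')(x, X) = Pow(2, Rational(1, 2))
Function('S')(m) = 5 (Function('S')(m) = Add(-5, 10) = 5)
Function('z')(u, I) = Add(3, I, Mul(-1, Pow(2, Rational(1, 2)))) (Function('z')(u, I) = Add(3, Add(I, Mul(-1, Pow(2, Rational(1, 2))))) = Add(3, I, Mul(-1, Pow(2, Rational(1, 2)))))
Function('t')(r) = 5
Pow(Add(1017, Function('t')(Function('z')(7, 2))), 2) = Pow(Add(1017, 5), 2) = Pow(1022, 2) = 1044484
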